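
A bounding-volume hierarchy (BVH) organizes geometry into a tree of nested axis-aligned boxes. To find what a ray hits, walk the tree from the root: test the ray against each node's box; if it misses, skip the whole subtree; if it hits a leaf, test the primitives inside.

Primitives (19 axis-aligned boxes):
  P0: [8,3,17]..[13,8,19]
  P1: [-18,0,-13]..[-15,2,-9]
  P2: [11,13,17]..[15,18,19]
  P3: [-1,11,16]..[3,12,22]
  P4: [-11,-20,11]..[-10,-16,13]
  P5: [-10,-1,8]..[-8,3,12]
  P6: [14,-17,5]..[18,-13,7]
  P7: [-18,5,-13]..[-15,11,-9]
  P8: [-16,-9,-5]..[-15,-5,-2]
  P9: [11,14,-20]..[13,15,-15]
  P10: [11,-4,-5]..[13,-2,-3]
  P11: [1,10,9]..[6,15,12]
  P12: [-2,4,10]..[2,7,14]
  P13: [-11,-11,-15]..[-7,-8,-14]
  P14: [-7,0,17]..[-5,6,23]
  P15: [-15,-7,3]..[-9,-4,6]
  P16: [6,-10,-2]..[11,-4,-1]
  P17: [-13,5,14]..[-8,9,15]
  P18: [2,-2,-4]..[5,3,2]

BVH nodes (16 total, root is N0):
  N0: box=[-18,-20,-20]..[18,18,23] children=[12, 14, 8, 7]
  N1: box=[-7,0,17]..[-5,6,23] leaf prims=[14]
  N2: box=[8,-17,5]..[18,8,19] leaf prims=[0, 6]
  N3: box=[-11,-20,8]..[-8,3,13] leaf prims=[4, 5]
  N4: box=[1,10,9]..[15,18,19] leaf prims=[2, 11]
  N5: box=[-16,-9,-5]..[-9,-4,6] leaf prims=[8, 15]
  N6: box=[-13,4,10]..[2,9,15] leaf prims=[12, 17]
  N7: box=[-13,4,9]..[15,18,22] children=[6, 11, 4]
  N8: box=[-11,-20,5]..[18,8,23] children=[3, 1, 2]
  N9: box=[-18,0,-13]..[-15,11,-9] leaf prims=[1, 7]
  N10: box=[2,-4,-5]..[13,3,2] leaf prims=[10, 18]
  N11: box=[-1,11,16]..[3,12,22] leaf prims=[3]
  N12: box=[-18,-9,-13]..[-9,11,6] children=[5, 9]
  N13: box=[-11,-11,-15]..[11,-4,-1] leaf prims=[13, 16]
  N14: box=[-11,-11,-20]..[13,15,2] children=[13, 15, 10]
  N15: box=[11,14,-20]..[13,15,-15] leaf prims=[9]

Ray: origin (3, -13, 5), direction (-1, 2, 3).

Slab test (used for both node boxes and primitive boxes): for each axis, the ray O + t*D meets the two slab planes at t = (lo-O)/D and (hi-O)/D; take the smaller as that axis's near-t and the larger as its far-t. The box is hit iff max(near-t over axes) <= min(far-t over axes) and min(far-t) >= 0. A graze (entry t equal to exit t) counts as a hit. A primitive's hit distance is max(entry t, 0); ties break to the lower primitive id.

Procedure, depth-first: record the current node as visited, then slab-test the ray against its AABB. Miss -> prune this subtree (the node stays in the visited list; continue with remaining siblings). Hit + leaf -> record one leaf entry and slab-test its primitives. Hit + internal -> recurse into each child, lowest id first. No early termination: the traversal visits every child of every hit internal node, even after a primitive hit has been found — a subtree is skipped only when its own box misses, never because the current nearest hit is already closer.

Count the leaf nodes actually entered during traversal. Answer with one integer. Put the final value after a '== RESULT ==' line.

Traverse from the root:
N0 x:[-15,21] y:[-7/2,31/2] z:[-25/3,6] -> hit [-7/2,6], descend [7, 8, 12, 14]
  N7 x:[-12,16] y:[17/2,31/2] z:[4/3,17/3] -> miss, prune
  N8 x:[-15,14] y:[-7/2,21/2] z:[0,6] -> hit [0,6], descend [1, 2, 3]
    N1 x:[8,10] y:[13/2,19/2] z:[4,6] -> miss, prune
    N2 x:[-15,-5] y:[-2,21/2] z:[0,14/3] -> miss, prune
    N3 x:[11,14] y:[-7/2,8] z:[1,8/3] -> miss, prune
  N12 x:[12,21] y:[2,12] z:[-6,1/3] -> miss, prune
  N14 x:[-10,14] y:[1,14] z:[-25/3,-1] -> miss, prune

order=[0, 7, 8, 1, 2, 3, 12, 14]  |boxes|=8  |leaves|=0  hit=miss

== RESULT ==
0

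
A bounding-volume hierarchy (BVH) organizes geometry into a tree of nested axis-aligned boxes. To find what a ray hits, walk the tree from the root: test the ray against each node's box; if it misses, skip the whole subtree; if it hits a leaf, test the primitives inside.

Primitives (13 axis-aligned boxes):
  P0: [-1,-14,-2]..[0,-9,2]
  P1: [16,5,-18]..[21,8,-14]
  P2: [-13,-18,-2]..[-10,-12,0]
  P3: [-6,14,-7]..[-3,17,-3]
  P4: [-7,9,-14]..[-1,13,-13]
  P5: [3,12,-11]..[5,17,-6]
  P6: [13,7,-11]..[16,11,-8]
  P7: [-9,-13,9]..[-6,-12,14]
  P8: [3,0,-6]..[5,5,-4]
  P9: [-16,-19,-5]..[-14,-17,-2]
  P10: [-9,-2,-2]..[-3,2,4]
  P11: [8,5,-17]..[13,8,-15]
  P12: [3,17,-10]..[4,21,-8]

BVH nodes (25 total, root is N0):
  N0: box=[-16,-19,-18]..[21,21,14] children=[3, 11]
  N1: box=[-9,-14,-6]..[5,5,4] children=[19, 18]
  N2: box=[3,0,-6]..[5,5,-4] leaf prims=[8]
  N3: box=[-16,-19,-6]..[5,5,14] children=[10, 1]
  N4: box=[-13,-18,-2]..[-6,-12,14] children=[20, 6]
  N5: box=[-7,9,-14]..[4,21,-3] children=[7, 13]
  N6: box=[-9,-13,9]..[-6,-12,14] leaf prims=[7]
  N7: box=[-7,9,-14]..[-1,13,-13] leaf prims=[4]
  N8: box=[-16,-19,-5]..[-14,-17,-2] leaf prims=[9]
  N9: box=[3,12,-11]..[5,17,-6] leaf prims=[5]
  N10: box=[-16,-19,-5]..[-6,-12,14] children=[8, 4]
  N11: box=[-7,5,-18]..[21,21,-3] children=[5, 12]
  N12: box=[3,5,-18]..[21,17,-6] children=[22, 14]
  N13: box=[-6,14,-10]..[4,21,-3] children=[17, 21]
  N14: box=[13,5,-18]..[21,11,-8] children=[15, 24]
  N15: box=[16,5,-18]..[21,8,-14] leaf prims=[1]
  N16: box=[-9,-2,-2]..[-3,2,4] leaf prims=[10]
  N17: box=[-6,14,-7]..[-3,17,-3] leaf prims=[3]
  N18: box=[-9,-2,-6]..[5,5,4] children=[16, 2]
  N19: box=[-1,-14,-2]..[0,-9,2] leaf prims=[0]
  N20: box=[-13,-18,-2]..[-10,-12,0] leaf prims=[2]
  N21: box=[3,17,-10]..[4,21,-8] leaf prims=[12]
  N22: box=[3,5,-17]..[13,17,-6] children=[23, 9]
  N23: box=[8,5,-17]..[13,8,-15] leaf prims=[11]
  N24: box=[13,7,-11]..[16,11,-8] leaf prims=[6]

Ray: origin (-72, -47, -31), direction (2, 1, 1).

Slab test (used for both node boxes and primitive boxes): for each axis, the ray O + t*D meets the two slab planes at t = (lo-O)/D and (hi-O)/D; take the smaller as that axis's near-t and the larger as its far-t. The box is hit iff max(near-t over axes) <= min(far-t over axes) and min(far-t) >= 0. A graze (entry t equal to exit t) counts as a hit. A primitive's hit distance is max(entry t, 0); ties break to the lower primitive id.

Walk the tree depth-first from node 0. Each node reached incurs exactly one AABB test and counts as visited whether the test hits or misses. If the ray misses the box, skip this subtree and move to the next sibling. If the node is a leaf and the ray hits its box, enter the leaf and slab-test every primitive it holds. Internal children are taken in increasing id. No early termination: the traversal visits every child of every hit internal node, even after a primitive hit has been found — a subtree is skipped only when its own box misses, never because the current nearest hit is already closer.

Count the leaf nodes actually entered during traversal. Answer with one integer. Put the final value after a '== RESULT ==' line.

Trace the traversal:
N0 x:[28,93/2] y:[28,68] z:[13,45] -> hit [28,45], descend [3, 11]
  N3 x:[28,77/2] y:[28,52] z:[25,45] -> hit [28,77/2], descend [1, 10]
    N1 x:[63/2,77/2] y:[33,52] z:[25,35] -> hit [33,35], descend [18, 19]
      N18 x:[63/2,77/2] y:[45,52] z:[25,35] -> miss, prune
      N19 x:[71/2,36] y:[33,38] z:[29,33] -> miss, prune
    N10 x:[28,33] y:[28,35] z:[26,45] -> hit [28,33], descend [4, 8]
      N4 x:[59/2,33] y:[29,35] z:[29,45] -> hit [59/2,33], descend [6, 20]
        N6 x:[63/2,33] y:[34,35] z:[40,45] -> miss, prune
        N20 x:[59/2,31] y:[29,35] z:[29,31] -> hit [59/2,31] leaf, test {P2@t=59/2}
      N8 x:[28,29] y:[28,30] z:[26,29] -> hit [28,29] leaf, test {P9@t=28}
  N11 x:[65/2,93/2] y:[52,68] z:[13,28] -> miss, prune

Visited [0, 3, 1, 18, 19, 10, 4, 6, 20, 8, 11]. Tests: 11 box, 2 leaf. Nearest: P9.

== RESULT ==
2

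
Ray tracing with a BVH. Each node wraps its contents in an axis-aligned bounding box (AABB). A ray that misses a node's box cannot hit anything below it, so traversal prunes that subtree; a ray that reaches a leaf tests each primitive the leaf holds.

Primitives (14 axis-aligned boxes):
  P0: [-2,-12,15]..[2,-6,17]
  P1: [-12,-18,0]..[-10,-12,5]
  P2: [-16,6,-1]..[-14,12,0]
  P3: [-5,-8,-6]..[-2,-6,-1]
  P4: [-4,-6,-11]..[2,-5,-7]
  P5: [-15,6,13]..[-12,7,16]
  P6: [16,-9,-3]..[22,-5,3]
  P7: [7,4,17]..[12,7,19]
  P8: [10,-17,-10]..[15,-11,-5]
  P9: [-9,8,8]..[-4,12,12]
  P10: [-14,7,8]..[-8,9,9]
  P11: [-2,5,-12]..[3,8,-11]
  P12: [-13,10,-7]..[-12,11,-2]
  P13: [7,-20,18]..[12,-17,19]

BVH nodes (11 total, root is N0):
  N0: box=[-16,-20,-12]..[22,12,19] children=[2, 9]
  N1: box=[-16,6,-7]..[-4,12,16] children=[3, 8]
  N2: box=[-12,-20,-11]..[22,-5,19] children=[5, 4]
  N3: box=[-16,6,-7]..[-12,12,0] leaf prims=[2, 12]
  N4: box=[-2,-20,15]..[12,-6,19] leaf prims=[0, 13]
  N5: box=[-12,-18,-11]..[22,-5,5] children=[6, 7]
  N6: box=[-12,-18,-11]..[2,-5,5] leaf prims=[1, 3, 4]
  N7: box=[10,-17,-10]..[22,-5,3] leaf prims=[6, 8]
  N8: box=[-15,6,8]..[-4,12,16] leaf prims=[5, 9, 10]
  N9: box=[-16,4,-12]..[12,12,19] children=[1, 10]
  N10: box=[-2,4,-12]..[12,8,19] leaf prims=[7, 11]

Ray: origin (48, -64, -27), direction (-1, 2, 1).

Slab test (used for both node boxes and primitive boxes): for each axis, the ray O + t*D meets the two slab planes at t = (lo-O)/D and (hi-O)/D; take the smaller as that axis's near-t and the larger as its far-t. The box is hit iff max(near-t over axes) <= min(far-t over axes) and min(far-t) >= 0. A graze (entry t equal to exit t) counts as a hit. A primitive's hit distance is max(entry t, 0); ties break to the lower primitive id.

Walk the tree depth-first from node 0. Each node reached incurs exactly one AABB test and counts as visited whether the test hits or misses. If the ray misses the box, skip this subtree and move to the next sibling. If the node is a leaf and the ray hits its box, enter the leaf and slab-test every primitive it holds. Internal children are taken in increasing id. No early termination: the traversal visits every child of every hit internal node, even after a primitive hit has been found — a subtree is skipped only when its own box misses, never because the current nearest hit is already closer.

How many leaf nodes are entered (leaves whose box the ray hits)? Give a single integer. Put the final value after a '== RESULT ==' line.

Traverse from the root:
N0 x:[26,64] y:[22,38] z:[15,46] -> hit [26,38], descend [2, 9]
  N2 x:[26,60] y:[22,59/2] z:[16,46] -> hit [26,59/2], descend [4, 5]
    N4 x:[36,50] y:[22,29] z:[42,46] -> miss, prune
    N5 x:[26,60] y:[23,59/2] z:[16,32] -> hit [26,59/2], descend [6, 7]
      N6 x:[46,60] y:[23,59/2] z:[16,32] -> miss, prune
      N7 x:[26,38] y:[47/2,59/2] z:[17,30] -> hit [26,59/2] leaf, test {P6@t=55/2, P8(miss)}
  N9 x:[36,64] y:[34,38] z:[15,46] -> hit [36,38], descend [1, 10]
    N1 x:[52,64] y:[35,38] z:[20,43] -> miss, prune
    N10 x:[36,50] y:[34,36] z:[15,46] -> hit [36,36] leaf, test {P7(miss), P11(miss)}

Summary -> nodes [0, 2, 4, 5, 6, 7, 9, 1, 10]; box-tests=9; leaf-entries=2; first=P6

== RESULT ==
2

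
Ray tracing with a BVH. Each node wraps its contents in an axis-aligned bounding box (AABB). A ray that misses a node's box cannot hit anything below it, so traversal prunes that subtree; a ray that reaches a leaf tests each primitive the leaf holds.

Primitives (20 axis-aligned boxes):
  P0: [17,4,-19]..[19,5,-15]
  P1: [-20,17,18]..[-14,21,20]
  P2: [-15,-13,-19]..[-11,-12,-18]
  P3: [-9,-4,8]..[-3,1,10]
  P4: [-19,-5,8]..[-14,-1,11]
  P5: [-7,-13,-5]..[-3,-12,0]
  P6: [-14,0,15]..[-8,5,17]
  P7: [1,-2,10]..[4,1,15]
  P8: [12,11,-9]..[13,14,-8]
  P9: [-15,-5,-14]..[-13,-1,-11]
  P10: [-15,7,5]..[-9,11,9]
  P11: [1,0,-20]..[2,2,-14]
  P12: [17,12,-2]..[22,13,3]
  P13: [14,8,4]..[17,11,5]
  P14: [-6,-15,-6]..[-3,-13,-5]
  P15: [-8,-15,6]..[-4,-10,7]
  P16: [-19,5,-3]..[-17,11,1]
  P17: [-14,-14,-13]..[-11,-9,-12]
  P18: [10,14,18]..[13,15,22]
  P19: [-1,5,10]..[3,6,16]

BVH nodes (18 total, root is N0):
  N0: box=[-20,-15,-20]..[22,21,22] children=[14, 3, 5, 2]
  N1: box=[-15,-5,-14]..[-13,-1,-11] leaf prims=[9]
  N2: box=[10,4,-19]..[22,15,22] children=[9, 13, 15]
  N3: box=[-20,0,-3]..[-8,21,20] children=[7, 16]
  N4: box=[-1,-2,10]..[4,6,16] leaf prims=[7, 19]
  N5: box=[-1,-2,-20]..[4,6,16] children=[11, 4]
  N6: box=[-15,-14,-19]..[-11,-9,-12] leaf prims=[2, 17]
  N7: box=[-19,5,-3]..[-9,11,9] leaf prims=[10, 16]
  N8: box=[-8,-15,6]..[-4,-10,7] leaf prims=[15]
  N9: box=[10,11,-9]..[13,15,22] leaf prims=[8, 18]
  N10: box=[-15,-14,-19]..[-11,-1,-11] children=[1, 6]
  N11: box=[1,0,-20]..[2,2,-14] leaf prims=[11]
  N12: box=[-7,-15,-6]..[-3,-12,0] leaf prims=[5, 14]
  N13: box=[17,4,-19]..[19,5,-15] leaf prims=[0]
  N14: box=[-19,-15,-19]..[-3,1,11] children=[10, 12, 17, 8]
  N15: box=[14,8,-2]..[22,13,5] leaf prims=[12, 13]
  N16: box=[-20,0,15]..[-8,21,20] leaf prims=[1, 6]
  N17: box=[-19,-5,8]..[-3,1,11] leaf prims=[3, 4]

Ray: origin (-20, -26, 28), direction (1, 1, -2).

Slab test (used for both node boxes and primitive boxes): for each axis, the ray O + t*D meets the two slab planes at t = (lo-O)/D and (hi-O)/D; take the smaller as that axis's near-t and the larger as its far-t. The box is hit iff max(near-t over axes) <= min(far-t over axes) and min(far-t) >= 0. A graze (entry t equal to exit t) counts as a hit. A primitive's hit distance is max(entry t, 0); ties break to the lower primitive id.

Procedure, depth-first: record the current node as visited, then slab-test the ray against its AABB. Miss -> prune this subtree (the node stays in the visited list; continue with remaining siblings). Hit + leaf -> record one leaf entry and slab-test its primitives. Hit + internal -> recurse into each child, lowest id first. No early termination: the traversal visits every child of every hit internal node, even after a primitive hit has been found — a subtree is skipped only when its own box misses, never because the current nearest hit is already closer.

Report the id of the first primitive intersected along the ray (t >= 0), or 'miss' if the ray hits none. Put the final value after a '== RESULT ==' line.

Trace the traversal:
N0 x:[0,42] y:[11,47] z:[3,24] -> hit [11,24], descend [2, 3, 5, 14]
  N2 x:[30,42] y:[30,41] z:[3,47/2] -> miss, prune
  N3 x:[0,12] y:[26,47] z:[4,31/2] -> miss, prune
  N5 x:[19,24] y:[24,32] z:[6,24] -> hit [24,24], descend [4, 11]
    N4 x:[19,24] y:[24,32] z:[6,9] -> miss, prune
    N11 x:[21,22] y:[26,28] z:[21,24] -> miss, prune
  N14 x:[1,17] y:[11,27] z:[17/2,47/2] -> hit [11,17], descend [8, 10, 12, 17]
    N8 x:[12,16] y:[11,16] z:[21/2,11] -> miss, prune
    N10 x:[5,9] y:[12,25] z:[39/2,47/2] -> miss, prune
    N12 x:[13,17] y:[11,14] z:[14,17] -> hit [14,14] leaf, test {P5@t=14, P14(miss)}
    N17 x:[1,17] y:[21,27] z:[17/2,10] -> miss, prune

Visited [0, 2, 3, 5, 4, 11, 14, 8, 10, 12, 17]. Tests: 11 box, 1 leaf. Nearest: P5.

== RESULT ==
5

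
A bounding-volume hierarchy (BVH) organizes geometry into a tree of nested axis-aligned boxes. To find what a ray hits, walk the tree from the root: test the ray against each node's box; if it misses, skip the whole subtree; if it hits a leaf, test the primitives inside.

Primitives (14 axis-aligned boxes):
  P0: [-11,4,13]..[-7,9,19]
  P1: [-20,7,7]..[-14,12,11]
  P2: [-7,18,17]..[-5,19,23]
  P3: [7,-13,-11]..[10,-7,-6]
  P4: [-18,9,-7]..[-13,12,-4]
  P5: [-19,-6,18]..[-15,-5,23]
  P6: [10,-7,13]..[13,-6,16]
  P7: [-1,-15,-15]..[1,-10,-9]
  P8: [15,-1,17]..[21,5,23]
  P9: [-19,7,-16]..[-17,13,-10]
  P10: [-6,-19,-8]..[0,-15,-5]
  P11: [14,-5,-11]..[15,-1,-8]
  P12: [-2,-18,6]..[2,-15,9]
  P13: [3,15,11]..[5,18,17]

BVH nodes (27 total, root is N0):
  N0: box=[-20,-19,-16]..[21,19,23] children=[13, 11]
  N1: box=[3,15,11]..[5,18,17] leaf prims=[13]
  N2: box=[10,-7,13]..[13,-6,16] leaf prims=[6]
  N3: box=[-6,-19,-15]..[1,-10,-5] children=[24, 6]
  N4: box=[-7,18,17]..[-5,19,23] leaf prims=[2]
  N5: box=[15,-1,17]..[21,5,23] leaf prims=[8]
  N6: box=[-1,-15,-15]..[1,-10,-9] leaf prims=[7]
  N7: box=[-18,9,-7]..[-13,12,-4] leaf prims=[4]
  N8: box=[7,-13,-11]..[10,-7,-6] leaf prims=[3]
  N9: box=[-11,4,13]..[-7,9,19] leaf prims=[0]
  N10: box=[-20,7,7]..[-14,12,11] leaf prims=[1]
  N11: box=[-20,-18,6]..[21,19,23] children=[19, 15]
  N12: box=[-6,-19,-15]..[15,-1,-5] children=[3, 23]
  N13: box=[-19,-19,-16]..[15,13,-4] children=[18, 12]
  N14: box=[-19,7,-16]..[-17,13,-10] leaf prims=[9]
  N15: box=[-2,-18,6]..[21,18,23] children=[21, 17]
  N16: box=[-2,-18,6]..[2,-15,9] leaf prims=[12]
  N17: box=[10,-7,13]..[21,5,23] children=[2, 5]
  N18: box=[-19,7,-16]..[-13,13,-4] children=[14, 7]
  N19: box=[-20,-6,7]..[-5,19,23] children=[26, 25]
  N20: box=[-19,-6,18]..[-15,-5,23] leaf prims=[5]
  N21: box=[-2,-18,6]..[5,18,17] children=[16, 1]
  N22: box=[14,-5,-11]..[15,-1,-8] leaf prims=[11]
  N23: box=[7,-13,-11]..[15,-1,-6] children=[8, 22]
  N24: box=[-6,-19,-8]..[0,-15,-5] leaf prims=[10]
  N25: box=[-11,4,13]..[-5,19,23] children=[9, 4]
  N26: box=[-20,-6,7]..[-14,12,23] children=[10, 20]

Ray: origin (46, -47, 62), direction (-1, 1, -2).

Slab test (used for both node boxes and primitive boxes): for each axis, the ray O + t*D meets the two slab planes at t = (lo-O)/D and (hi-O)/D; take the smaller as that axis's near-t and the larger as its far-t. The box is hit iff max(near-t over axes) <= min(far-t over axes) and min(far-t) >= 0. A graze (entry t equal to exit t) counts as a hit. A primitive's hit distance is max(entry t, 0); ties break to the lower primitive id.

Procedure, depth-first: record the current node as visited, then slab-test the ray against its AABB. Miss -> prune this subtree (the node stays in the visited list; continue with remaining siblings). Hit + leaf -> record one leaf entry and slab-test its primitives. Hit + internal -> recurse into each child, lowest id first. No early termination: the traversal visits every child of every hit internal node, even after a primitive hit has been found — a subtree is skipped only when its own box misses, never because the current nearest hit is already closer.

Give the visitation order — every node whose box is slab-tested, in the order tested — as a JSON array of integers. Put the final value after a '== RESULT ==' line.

Walk:
N0 x:[25,66] y:[28,66] z:[39/2,39] -> hit [28,39], descend [11, 13]
  N11 x:[25,66] y:[29,66] z:[39/2,28] -> miss, prune
  N13 x:[31,65] y:[28,60] z:[33,39] -> hit [33,39], descend [12, 18]
    N12 x:[31,52] y:[28,46] z:[67/2,77/2] -> hit [67/2,77/2], descend [3, 23]
      N3 x:[45,52] y:[28,37] z:[67/2,77/2] -> miss, prune
      N23 x:[31,39] y:[34,46] z:[34,73/2] -> hit [34,73/2], descend [8, 22]
        N8 x:[36,39] y:[34,40] z:[34,73/2] -> hit [36,73/2] leaf, test {P3@t=36}
        N22 x:[31,32] y:[42,46] z:[35,73/2] -> miss, prune
    N18 x:[59,65] y:[54,60] z:[33,39] -> miss, prune

Visited [0, 11, 13, 12, 3, 23, 8, 22, 18]. Tests: 9 box, 1 leaf. Nearest: P3.

== RESULT ==
[0, 11, 13, 12, 3, 23, 8, 22, 18]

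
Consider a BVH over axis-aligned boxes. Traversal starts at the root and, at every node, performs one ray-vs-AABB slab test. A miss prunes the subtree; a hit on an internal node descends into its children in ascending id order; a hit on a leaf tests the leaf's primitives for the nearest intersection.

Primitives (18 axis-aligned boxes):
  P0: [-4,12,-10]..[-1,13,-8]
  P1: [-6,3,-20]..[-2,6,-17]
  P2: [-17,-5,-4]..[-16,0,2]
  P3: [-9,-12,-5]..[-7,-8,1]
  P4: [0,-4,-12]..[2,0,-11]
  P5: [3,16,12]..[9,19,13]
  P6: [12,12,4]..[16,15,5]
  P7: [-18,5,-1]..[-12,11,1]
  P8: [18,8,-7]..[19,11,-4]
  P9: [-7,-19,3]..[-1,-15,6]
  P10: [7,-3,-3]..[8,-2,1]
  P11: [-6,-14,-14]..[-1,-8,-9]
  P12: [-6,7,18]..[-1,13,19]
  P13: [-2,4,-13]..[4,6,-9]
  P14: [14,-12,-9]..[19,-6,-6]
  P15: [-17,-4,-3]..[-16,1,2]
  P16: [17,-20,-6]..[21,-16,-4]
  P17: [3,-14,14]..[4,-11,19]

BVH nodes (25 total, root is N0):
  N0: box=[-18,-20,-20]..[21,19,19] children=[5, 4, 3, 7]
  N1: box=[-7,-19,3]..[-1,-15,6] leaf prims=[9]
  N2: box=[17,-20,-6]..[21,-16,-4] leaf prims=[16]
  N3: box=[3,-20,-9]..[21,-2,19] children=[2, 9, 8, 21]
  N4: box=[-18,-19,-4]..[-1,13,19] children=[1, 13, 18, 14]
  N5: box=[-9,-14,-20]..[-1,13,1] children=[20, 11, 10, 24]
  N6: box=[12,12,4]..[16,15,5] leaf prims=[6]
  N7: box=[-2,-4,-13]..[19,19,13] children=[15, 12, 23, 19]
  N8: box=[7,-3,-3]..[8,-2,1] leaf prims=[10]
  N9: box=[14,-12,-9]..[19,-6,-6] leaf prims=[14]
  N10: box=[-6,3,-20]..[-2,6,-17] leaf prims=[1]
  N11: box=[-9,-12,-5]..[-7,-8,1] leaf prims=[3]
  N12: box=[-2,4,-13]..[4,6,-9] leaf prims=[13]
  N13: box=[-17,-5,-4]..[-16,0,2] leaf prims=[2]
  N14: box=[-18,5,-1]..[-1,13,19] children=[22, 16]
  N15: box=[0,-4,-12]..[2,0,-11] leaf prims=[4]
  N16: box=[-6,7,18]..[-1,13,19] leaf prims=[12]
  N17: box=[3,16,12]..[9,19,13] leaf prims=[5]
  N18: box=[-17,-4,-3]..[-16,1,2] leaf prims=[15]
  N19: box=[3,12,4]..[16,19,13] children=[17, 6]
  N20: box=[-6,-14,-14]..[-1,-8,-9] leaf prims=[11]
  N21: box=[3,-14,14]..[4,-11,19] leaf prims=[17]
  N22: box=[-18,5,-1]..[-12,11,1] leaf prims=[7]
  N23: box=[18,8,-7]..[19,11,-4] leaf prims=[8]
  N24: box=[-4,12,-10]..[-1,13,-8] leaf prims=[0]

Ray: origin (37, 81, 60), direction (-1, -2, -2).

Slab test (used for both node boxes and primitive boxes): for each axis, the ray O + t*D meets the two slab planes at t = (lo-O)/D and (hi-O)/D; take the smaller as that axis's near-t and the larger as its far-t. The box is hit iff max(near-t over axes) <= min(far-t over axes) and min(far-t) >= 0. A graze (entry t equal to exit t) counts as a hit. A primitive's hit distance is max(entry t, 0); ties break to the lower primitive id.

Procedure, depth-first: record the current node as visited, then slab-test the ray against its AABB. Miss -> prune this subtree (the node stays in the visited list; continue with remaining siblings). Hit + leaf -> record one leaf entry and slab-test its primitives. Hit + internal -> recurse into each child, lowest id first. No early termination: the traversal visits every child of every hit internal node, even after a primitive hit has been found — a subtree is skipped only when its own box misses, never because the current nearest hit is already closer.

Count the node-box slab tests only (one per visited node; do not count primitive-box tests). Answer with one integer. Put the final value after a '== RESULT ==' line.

Traverse from the root:
N0 x:[16,55] y:[31,101/2] z:[41/2,40] -> hit [31,40], descend [3, 4, 5, 7]
  N3 x:[16,34] y:[83/2,101/2] z:[41/2,69/2] -> miss, prune
  N4 x:[38,55] y:[34,50] z:[41/2,32] -> miss, prune
  N5 x:[38,46] y:[34,95/2] z:[59/2,40] -> hit [38,40], descend [10, 11, 20, 24]
    N10 x:[39,43] y:[75/2,39] z:[77/2,40] -> hit [39,39] leaf, test {P1@t=39}
    N11 x:[44,46] y:[89/2,93/2] z:[59/2,65/2] -> miss, prune
    N20 x:[38,43] y:[89/2,95/2] z:[69/2,37] -> miss, prune
    N24 x:[38,41] y:[34,69/2] z:[34,35] -> miss, prune
  N7 x:[18,39] y:[31,85/2] z:[47/2,73/2] -> hit [31,73/2], descend [12, 15, 19, 23]
    N12 x:[33,39] y:[75/2,77/2] z:[69/2,73/2] -> miss, prune
    N15 x:[35,37] y:[81/2,85/2] z:[71/2,36] -> miss, prune
    N19 x:[21,34] y:[31,69/2] z:[47/2,28] -> miss, prune
    N23 x:[18,19] y:[35,73/2] z:[32,67/2] -> miss, prune

Summary -> nodes [0, 3, 4, 5, 10, 11, 20, 24, 7, 12, 15, 19, 23]; box-tests=13; leaf-entries=1; first=P1

== RESULT ==
13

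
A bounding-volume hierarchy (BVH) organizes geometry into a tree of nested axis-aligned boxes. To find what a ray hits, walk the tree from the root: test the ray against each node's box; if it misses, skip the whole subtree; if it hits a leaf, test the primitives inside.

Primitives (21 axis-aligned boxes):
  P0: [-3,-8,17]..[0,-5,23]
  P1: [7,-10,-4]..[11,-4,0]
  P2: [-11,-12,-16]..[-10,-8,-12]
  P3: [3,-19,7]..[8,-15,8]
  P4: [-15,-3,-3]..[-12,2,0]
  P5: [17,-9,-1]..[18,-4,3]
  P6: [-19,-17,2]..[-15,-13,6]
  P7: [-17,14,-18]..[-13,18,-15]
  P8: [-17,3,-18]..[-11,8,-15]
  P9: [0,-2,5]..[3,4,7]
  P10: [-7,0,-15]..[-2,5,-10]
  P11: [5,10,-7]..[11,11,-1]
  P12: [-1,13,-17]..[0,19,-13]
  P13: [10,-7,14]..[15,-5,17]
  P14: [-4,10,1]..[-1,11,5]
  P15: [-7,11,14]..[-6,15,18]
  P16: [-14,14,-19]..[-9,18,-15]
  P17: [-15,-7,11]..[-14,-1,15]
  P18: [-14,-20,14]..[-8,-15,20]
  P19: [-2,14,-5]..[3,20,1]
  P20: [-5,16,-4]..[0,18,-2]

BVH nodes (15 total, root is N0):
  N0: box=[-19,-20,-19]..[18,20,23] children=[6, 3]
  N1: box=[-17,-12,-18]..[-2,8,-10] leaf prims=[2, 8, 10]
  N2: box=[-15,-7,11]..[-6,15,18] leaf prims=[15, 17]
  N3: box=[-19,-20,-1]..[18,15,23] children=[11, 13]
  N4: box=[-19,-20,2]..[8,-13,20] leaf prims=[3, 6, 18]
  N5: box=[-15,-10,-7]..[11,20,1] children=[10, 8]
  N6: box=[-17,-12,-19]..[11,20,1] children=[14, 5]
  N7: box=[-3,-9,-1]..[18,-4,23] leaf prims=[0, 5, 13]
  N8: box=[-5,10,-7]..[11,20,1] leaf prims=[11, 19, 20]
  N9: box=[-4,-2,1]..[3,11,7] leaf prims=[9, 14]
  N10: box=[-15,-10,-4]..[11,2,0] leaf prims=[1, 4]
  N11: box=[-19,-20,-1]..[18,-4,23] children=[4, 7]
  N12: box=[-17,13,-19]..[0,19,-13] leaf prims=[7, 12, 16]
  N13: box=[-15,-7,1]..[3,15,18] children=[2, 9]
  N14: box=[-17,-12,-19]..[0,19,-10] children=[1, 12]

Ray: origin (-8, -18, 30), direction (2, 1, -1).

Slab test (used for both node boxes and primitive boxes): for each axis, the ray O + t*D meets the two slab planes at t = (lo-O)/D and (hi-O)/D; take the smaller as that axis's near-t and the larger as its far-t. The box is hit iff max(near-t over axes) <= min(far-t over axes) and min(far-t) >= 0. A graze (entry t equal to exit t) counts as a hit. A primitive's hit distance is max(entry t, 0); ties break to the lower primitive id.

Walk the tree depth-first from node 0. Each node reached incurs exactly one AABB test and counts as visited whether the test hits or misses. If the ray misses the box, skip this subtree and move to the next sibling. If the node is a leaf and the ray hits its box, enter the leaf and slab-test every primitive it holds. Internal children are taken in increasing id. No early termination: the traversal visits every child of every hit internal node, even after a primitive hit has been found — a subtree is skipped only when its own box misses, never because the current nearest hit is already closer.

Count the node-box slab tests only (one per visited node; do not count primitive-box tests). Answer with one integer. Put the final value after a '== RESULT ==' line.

Trace the traversal:
N0 x:[-11/2,13] y:[-2,38] z:[7,49] -> hit [7,13], descend [3, 6]
  N3 x:[-11/2,13] y:[-2,33] z:[7,31] -> hit [7,13], descend [11, 13]
    N11 x:[-11/2,13] y:[-2,14] z:[7,31] -> hit [7,13], descend [4, 7]
      N4 x:[-11/2,8] y:[-2,5] z:[10,28] -> miss, prune
      N7 x:[5/2,13] y:[9,14] z:[7,31] -> hit [9,13] leaf, test {P0(miss), P5(miss), P13(miss)}
    N13 x:[-7/2,11/2] y:[11,33] z:[12,29] -> miss, prune
  N6 x:[-9/2,19/2] y:[6,38] z:[29,49] -> miss, prune

Visited [0, 3, 11, 4, 7, 13, 6]. Tests: 7 box, 1 leaf. Nearest: miss.

== RESULT ==
7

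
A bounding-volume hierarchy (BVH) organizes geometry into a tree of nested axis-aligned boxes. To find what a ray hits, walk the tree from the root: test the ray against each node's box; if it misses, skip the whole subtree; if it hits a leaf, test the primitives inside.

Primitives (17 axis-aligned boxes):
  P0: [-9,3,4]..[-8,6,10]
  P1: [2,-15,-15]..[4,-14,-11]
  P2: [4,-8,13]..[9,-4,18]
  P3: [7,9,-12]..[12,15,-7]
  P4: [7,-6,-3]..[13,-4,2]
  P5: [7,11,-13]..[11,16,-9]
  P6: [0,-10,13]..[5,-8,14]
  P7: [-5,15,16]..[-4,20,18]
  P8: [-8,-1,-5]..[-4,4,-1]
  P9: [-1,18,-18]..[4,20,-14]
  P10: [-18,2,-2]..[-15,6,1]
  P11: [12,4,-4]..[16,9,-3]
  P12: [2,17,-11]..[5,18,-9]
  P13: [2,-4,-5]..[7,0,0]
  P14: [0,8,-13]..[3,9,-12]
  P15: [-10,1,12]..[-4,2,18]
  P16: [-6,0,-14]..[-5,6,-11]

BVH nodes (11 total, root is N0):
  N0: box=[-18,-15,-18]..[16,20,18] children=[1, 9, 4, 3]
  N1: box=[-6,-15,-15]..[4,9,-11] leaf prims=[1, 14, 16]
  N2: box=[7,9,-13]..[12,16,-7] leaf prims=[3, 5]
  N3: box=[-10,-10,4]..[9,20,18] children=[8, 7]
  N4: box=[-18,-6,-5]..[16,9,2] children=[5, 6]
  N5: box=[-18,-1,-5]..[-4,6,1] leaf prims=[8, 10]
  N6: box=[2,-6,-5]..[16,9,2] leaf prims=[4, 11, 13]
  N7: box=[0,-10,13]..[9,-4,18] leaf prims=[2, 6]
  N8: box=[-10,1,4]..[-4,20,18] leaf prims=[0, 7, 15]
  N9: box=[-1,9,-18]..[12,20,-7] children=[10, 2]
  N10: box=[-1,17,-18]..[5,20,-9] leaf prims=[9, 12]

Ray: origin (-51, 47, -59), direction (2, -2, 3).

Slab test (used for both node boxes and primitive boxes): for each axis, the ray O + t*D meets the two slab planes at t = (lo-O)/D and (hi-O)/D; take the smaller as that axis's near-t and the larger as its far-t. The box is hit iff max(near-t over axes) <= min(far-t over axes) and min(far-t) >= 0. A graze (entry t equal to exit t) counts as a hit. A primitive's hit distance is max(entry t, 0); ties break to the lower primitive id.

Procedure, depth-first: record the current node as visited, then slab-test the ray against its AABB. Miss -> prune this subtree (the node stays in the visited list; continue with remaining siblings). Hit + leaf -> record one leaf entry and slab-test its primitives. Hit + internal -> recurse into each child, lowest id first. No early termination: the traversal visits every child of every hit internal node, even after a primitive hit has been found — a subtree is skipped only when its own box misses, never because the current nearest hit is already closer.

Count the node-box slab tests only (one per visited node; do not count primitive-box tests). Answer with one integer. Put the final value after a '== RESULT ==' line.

Traverse from the root:
N0 x:[33/2,67/2] y:[27/2,31] z:[41/3,77/3] -> hit [33/2,77/3], descend [1, 3, 4, 9]
  N1 x:[45/2,55/2] y:[19,31] z:[44/3,16] -> miss, prune
  N3 x:[41/2,30] y:[27/2,57/2] z:[21,77/3] -> hit [21,77/3], descend [7, 8]
    N7 x:[51/2,30] y:[51/2,57/2] z:[24,77/3] -> hit [51/2,77/3] leaf, test {P2(miss), P6(miss)}
    N8 x:[41/2,47/2] y:[27/2,23] z:[21,77/3] -> hit [21,23] leaf, test {P0@t=21, P7(miss), P15(miss)}
  N4 x:[33/2,67/2] y:[19,53/2] z:[18,61/3] -> hit [19,61/3], descend [5, 6]
    N5 x:[33/2,47/2] y:[41/2,24] z:[18,20] -> miss, prune
    N6 x:[53/2,67/2] y:[19,53/2] z:[18,61/3] -> miss, prune
  N9 x:[25,63/2] y:[27/2,19] z:[41/3,52/3] -> miss, prune

9 AABB tests over nodes [0, 1, 3, 7, 8, 4, 5, 6, 9]; 2 leaves entered; closest P0.

== RESULT ==
9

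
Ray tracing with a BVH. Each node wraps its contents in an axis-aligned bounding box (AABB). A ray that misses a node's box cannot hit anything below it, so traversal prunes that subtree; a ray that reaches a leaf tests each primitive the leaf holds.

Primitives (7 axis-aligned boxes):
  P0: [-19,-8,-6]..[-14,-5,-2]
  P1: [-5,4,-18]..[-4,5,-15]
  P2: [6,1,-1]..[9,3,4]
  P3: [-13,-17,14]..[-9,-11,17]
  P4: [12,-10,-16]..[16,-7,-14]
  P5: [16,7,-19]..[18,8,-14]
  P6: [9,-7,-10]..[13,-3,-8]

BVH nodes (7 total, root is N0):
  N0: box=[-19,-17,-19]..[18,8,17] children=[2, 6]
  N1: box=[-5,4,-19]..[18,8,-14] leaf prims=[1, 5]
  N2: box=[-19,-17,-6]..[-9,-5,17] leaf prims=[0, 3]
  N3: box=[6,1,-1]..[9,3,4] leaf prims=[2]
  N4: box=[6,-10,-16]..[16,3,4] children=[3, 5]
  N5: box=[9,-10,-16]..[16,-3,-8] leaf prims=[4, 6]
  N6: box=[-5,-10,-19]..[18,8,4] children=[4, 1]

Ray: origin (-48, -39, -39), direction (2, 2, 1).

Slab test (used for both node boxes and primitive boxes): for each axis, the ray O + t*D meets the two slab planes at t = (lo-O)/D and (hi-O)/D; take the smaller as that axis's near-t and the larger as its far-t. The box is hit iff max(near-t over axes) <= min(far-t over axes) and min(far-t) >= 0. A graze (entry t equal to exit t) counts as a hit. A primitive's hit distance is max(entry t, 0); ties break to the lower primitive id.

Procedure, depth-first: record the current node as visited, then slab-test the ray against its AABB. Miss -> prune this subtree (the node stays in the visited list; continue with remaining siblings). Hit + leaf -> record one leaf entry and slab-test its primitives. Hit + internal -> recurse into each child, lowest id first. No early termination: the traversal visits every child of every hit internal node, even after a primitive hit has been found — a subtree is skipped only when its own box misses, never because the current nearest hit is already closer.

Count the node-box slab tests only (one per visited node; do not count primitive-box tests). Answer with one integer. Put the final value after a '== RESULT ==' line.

Trace the traversal:
N0 x:[29/2,33] y:[11,47/2] z:[20,56] -> hit [20,47/2], descend [2, 6]
  N2 x:[29/2,39/2] y:[11,17] z:[33,56] -> miss, prune
  N6 x:[43/2,33] y:[29/2,47/2] z:[20,43] -> hit [43/2,47/2], descend [1, 4]
    N1 x:[43/2,33] y:[43/2,47/2] z:[20,25] -> hit [43/2,47/2] leaf, test {P1@t=43/2, P5(miss)}
    N4 x:[27,32] y:[29/2,21] z:[23,43] -> miss, prune

5 AABB tests over nodes [0, 2, 6, 1, 4]; 1 leaf entered; closest P1.

== RESULT ==
5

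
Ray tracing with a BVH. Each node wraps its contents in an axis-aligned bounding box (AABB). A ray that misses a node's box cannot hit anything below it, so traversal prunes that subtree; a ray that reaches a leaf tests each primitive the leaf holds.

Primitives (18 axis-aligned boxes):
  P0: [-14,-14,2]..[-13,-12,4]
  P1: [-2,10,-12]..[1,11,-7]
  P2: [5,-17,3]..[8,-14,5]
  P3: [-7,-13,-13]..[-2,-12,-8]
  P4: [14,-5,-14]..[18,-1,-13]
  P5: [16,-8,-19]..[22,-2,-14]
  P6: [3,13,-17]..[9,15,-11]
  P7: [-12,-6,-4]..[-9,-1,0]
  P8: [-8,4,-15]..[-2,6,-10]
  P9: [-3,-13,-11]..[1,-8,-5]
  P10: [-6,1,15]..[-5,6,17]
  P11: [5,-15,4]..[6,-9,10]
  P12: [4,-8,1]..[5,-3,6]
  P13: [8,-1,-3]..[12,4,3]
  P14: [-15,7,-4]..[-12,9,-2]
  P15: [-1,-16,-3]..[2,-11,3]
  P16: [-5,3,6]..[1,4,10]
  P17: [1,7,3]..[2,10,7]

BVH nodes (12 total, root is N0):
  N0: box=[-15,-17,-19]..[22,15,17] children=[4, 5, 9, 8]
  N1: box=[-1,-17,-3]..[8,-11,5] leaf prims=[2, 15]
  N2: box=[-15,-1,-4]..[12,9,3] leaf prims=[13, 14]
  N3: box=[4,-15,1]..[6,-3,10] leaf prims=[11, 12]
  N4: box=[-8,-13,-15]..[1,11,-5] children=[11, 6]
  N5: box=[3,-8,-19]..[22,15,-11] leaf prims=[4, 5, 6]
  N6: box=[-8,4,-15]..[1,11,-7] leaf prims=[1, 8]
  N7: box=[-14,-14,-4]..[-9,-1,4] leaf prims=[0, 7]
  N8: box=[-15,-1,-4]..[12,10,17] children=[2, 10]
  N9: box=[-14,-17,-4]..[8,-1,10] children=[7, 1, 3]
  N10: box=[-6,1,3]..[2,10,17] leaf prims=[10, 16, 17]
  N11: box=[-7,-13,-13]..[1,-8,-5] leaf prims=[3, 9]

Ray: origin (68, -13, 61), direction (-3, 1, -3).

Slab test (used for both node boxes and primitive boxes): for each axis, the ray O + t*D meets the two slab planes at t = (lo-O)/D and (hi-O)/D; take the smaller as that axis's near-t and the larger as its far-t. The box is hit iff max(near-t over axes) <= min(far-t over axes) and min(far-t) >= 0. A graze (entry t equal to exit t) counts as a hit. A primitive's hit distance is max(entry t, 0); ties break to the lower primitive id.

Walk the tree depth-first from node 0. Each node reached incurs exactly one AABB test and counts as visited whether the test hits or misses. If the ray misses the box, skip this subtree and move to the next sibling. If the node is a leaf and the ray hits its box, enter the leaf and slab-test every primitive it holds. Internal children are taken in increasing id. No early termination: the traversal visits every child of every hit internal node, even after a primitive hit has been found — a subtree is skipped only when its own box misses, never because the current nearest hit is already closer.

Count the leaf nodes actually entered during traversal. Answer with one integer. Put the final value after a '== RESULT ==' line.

Walk:
N0 x:[46/3,83/3] y:[-4,28] z:[44/3,80/3] -> hit [46/3,80/3], descend [4, 5, 8, 9]
  N4 x:[67/3,76/3] y:[0,24] z:[22,76/3] -> hit [67/3,24], descend [6, 11]
    N6 x:[67/3,76/3] y:[17,24] z:[68/3,76/3] -> hit [68/3,24] leaf, test {P1@t=23, P8(miss)}
    N11 x:[67/3,25] y:[0,5] z:[22,74/3] -> miss, prune
  N5 x:[46/3,65/3] y:[5,28] z:[24,80/3] -> miss, prune
  N8 x:[56/3,83/3] y:[12,23] z:[44/3,65/3] -> hit [56/3,65/3], descend [2, 10]
    N2 x:[56/3,83/3] y:[12,22] z:[58/3,65/3] -> hit [58/3,65/3] leaf, test {P13(miss), P14(miss)}
    N10 x:[22,74/3] y:[14,23] z:[44/3,58/3] -> miss, prune
  N9 x:[20,82/3] y:[-4,12] z:[17,65/3] -> miss, prune

9 AABB tests over nodes [0, 4, 6, 11, 5, 8, 2, 10, 9]; 2 leaves entered; closest P1.

== RESULT ==
2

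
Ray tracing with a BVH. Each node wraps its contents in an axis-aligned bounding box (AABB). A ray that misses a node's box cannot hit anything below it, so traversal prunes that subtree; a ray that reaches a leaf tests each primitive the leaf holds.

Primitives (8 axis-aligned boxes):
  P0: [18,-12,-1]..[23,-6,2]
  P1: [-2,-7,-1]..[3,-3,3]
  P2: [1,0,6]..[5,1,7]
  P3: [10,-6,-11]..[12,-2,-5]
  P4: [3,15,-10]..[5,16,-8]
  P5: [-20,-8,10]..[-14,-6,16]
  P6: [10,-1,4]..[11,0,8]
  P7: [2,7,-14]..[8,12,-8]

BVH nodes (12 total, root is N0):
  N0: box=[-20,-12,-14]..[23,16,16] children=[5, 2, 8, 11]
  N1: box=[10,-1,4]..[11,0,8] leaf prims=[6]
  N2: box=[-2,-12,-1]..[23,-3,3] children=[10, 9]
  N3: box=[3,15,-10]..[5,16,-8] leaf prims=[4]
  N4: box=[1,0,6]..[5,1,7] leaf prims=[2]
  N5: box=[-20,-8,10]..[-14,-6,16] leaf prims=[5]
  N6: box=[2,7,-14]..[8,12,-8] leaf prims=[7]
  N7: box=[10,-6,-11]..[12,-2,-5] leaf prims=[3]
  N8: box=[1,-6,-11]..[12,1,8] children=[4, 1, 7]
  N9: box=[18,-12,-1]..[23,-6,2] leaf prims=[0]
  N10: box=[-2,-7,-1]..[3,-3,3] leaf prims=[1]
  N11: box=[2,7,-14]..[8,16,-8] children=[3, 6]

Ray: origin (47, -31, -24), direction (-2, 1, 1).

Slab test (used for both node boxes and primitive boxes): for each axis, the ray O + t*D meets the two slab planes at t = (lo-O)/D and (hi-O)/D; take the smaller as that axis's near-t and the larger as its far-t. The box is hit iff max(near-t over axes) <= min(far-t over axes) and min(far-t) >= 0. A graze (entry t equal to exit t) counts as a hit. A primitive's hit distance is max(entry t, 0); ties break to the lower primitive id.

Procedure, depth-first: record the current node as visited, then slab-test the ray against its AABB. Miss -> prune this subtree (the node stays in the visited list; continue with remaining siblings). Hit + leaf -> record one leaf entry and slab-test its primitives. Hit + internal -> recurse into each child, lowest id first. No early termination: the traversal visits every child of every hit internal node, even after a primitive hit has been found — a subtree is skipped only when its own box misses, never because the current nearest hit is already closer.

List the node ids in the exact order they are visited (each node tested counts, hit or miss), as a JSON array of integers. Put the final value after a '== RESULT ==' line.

Walk:
N0 x:[12,67/2] y:[19,47] z:[10,40] -> hit [19,67/2], descend [2, 5, 8, 11]
  N2 x:[12,49/2] y:[19,28] z:[23,27] -> hit [23,49/2], descend [9, 10]
    N9 x:[12,29/2] y:[19,25] z:[23,26] -> miss, prune
    N10 x:[22,49/2] y:[24,28] z:[23,27] -> hit [24,49/2] leaf, test {P1@t=24}
  N5 x:[61/2,67/2] y:[23,25] z:[34,40] -> miss, prune
  N8 x:[35/2,23] y:[25,32] z:[13,32] -> miss, prune
  N11 x:[39/2,45/2] y:[38,47] z:[10,16] -> miss, prune

order=[0, 2, 9, 10, 5, 8, 11]  |boxes|=7  |leaves|=1  hit=P1

== RESULT ==
[0, 2, 9, 10, 5, 8, 11]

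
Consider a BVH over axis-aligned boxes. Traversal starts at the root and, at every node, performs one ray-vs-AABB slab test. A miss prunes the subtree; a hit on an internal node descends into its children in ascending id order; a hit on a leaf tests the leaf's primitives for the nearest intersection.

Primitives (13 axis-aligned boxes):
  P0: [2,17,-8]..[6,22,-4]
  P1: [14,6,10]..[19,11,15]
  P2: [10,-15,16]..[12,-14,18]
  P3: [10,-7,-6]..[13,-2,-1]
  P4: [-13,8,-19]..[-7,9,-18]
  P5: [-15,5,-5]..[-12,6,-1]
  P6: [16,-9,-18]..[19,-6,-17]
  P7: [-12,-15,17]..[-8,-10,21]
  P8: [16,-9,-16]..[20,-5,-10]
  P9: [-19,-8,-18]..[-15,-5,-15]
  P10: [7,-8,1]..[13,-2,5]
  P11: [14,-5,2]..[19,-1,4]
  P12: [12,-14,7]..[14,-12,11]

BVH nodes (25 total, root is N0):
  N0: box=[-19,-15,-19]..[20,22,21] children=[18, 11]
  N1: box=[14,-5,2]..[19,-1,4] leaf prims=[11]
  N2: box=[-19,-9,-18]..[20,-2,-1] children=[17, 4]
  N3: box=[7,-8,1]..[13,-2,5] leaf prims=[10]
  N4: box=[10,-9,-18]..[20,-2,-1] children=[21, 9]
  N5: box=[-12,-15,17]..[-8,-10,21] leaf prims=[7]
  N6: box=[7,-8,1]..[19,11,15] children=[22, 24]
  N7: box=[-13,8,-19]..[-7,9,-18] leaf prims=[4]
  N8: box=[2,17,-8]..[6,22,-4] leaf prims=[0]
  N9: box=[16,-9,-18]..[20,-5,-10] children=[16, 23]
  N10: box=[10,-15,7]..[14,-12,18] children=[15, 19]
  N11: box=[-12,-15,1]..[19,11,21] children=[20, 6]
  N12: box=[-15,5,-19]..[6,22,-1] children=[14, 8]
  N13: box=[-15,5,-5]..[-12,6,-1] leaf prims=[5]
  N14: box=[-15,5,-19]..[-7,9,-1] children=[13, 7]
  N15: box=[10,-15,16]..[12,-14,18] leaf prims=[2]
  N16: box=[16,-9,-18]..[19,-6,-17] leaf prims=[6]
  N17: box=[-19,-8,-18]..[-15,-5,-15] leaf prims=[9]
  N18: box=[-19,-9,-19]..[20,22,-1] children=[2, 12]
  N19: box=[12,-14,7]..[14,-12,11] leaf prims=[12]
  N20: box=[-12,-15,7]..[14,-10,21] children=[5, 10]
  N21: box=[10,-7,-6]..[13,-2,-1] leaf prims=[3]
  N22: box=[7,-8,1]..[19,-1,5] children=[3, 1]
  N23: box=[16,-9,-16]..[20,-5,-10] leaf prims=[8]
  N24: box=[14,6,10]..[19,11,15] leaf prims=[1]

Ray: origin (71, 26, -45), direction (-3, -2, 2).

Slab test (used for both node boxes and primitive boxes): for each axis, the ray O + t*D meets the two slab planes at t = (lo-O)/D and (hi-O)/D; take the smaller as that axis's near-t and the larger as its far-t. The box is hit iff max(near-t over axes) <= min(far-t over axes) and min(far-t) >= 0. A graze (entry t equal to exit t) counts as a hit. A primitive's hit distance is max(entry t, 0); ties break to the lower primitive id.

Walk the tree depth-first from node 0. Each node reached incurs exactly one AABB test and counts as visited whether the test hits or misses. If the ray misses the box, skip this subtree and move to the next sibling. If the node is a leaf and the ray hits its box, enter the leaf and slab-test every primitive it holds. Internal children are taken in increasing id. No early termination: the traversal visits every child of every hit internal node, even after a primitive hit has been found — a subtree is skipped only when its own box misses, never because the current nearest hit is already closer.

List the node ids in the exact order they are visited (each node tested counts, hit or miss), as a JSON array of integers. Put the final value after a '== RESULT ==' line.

Traverse from the root:
N0 x:[17,30] y:[2,41/2] z:[13,33] -> hit [17,41/2], descend [11, 18]
  N11 x:[52/3,83/3] y:[15/2,41/2] z:[23,33] -> miss, prune
  N18 x:[17,30] y:[2,35/2] z:[13,22] -> hit [17,35/2], descend [2, 12]
    N2 x:[17,30] y:[14,35/2] z:[27/2,22] -> hit [17,35/2], descend [4, 17]
      N4 x:[17,61/3] y:[14,35/2] z:[27/2,22] -> hit [17,35/2], descend [9, 21]
        N9 x:[17,55/3] y:[31/2,35/2] z:[27/2,35/2] -> hit [17,35/2], descend [16, 23]
          N16 x:[52/3,55/3] y:[16,35/2] z:[27/2,14] -> miss, prune
          N23 x:[17,55/3] y:[31/2,35/2] z:[29/2,35/2] -> hit [17,35/2] leaf, test {P8@t=17}
        N21 x:[58/3,61/3] y:[14,33/2] z:[39/2,22] -> miss, prune
      N17 x:[86/3,30] y:[31/2,17] z:[27/2,15] -> miss, prune
    N12 x:[65/3,86/3] y:[2,21/2] z:[13,22] -> miss, prune

11 AABB tests over nodes [0, 11, 18, 2, 4, 9, 16, 23, 21, 17, 12]; 1 leaf entered; closest P8.

== RESULT ==
[0, 11, 18, 2, 4, 9, 16, 23, 21, 17, 12]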